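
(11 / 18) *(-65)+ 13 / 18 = -39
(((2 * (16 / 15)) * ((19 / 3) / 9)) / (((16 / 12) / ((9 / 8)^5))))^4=2981326469522972481 / 175921860444160000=16.95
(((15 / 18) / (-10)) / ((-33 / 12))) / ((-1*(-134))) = 1 / 4422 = 0.00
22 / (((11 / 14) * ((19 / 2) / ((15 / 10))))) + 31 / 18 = 2101 / 342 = 6.14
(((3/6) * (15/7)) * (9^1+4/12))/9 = 10/9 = 1.11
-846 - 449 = -1295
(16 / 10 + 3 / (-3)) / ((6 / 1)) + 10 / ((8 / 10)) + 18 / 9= 73 / 5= 14.60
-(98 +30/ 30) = -99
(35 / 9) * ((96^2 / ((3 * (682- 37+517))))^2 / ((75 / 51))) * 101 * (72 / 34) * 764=3020180.69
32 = 32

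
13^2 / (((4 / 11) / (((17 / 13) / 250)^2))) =3179 / 250000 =0.01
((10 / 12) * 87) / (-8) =-145 / 16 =-9.06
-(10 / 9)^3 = -1000 / 729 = -1.37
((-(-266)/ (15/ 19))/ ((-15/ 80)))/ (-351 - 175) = 40432/ 11835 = 3.42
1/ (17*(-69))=-1/ 1173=-0.00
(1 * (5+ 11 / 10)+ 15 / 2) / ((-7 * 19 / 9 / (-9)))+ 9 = 11493 / 665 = 17.28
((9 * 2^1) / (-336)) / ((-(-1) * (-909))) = 1 / 16968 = 0.00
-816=-816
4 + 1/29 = 117/29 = 4.03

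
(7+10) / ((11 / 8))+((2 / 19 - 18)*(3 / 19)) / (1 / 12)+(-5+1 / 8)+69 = 1352771 / 31768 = 42.58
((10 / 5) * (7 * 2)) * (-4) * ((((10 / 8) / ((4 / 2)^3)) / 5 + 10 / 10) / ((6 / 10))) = -385 / 2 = -192.50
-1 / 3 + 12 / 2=17 / 3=5.67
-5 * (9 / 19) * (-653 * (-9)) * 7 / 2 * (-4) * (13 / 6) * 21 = 168464205 / 19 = 8866537.11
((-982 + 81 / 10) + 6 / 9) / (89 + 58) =-4171 / 630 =-6.62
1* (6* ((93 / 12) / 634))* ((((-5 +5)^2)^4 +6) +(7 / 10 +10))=15531 / 12680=1.22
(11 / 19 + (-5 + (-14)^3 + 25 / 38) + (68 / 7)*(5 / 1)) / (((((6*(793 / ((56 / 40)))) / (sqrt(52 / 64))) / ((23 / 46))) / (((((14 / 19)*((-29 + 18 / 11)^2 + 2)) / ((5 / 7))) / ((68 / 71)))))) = -289.45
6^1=6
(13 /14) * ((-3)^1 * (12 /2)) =-117 /7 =-16.71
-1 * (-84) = 84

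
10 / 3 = 3.33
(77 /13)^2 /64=5929 /10816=0.55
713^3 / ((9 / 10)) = 3624670970 / 9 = 402741218.89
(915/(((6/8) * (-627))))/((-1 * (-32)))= -305/5016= -0.06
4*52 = 208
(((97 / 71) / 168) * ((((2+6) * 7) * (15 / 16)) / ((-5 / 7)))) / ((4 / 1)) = -679 / 4544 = -0.15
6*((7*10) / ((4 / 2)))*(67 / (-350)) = -201 / 5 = -40.20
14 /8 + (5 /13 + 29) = 1619 /52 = 31.13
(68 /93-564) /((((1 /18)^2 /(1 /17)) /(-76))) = 429967872 /527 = 815878.31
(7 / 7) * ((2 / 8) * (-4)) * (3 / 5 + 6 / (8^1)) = -27 / 20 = -1.35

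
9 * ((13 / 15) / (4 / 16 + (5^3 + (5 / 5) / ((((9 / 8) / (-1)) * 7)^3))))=39007332 / 626357495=0.06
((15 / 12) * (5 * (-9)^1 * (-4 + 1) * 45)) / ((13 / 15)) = 455625 / 52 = 8762.02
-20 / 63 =-0.32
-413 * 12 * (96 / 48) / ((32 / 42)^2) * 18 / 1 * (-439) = 2158822449 / 16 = 134926403.06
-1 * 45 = -45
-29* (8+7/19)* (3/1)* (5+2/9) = -72239/19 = -3802.05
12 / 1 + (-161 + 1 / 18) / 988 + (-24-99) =-1976921 / 17784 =-111.16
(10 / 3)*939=3130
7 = 7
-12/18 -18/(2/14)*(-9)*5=5669.33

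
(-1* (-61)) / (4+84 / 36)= 183 / 19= 9.63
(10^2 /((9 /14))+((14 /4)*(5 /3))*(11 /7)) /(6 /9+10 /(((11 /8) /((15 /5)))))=32615 /4452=7.33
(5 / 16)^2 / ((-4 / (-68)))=425 / 256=1.66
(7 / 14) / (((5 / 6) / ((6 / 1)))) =18 / 5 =3.60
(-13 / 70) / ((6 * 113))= -13 / 47460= -0.00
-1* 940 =-940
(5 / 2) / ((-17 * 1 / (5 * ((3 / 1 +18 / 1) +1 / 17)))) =-4475 / 289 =-15.48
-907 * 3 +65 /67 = -182242 /67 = -2720.03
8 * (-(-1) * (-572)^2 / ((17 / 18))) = 47114496 / 17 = 2771440.94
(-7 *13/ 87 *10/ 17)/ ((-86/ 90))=13650/ 21199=0.64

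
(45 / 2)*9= 405 / 2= 202.50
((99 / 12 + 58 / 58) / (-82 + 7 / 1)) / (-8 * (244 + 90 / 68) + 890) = 629 / 5470200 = 0.00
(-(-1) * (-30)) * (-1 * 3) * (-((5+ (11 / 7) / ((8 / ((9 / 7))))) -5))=-4455 / 196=-22.73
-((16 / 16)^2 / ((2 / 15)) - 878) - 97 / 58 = 25196 / 29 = 868.83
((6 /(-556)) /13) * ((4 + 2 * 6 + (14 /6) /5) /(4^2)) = -19 /22240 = -0.00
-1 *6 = -6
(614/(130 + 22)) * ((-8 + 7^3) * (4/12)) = 102845/228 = 451.07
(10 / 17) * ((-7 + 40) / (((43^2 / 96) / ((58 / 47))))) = 1837440 / 1477351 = 1.24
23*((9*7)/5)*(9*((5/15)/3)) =1449/5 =289.80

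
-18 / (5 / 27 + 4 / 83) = -40338 / 523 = -77.13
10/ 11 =0.91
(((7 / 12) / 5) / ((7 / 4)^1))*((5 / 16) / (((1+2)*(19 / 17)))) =17 / 2736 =0.01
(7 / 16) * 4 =7 / 4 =1.75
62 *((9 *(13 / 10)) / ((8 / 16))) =7254 / 5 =1450.80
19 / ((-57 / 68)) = -22.67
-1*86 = -86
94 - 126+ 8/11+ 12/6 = -322/11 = -29.27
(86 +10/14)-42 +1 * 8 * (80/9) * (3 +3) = 9899/21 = 471.38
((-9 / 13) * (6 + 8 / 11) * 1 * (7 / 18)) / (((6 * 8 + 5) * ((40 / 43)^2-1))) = 478891 / 1887171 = 0.25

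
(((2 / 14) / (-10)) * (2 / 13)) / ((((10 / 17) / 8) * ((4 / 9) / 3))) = -0.20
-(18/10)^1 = -9/5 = -1.80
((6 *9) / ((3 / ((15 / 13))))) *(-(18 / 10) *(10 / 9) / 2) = -270 / 13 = -20.77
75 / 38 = 1.97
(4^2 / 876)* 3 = 4 / 73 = 0.05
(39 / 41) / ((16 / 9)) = 351 / 656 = 0.54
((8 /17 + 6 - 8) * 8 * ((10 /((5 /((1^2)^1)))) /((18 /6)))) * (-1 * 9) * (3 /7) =3744 /119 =31.46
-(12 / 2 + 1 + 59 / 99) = -752 / 99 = -7.60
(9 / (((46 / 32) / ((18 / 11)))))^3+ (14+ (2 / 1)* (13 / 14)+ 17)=125624494526 / 113359939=1108.19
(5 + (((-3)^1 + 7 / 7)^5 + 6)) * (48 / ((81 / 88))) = -9856 / 9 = -1095.11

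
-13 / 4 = -3.25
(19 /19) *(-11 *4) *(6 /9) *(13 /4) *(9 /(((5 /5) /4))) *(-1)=3432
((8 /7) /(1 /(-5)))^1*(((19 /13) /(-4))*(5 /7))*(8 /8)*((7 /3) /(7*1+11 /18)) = 5700 /12467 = 0.46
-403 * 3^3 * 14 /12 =-25389 /2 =-12694.50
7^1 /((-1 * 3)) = -7 /3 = -2.33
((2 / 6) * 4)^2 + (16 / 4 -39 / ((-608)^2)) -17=-37336415 / 3326976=-11.22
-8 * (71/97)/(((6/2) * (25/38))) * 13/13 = -21584/7275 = -2.97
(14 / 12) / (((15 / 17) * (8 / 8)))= 1.32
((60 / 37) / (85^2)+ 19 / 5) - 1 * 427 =-22626376 / 53465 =-423.20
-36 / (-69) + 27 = 633 / 23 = 27.52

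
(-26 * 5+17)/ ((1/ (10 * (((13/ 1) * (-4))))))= 58760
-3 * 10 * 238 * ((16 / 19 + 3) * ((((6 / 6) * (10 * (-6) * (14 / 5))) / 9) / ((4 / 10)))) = 24323600 / 19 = 1280189.47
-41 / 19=-2.16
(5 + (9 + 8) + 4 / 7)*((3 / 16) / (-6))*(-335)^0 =-79 / 112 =-0.71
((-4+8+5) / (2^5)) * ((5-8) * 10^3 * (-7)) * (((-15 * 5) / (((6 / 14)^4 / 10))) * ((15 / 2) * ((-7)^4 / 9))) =-3152625546875 / 12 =-262718795572.92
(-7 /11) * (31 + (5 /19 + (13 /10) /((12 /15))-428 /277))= -9237669 /463144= -19.95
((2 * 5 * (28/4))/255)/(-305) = -14/15555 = -0.00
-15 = -15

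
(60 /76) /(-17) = -15 /323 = -0.05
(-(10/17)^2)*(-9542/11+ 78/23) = 21860800/73117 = 298.98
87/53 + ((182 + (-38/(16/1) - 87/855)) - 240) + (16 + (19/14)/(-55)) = -398797843/9304680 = -42.86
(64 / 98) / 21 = 32 / 1029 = 0.03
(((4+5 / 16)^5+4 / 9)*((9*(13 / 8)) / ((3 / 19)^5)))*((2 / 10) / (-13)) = -6972930728997611 / 2038431744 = -3420733.00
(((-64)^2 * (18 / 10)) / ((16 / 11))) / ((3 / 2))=16896 / 5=3379.20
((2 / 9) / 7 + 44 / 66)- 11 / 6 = -143 / 126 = -1.13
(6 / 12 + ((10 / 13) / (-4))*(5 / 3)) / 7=1 / 39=0.03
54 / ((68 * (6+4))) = 27 / 340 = 0.08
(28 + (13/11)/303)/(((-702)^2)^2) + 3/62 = 1214157487082239/25092588006568368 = 0.05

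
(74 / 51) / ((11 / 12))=1.58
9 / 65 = 0.14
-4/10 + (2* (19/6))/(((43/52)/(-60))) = -98886/215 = -459.93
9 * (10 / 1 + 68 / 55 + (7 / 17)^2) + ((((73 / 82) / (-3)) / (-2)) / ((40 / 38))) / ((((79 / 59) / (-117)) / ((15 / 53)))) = 4329484484661 / 43658351440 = 99.17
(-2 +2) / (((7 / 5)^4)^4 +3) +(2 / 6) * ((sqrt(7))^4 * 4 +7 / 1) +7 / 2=427 / 6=71.17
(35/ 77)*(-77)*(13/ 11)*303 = -137865/ 11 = -12533.18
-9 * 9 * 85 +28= -6857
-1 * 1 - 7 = -8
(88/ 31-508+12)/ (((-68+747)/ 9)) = -6.54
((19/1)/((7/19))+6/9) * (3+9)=4388/7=626.86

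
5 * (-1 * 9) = -45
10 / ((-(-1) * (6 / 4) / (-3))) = -20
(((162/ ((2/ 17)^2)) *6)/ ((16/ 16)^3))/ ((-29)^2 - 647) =361.99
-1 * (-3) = 3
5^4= 625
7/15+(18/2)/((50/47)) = 1339/150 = 8.93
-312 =-312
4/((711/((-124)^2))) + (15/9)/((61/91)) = 3859579/43371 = 88.99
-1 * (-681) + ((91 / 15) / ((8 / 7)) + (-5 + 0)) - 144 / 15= 16121 / 24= 671.71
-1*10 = -10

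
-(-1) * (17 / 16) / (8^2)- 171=-175087 / 1024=-170.98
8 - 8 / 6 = 20 / 3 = 6.67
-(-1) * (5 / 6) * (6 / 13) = 5 / 13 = 0.38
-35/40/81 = -7/648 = -0.01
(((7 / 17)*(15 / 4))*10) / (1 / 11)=5775 / 34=169.85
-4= -4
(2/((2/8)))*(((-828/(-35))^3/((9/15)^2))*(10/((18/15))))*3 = 2522949120/343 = 7355536.79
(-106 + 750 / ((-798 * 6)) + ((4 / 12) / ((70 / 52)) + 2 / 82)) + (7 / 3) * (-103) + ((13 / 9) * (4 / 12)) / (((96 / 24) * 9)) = -346.20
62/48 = 31/24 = 1.29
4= 4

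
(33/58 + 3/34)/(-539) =-324/265727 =-0.00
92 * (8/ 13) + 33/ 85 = 62989/ 1105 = 57.00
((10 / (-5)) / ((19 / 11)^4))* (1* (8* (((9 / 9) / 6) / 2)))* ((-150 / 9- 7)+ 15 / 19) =76367456 / 22284891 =3.43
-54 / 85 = -0.64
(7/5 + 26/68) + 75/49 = 27597/8330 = 3.31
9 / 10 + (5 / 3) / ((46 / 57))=2.97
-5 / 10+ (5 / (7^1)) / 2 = -1 / 7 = -0.14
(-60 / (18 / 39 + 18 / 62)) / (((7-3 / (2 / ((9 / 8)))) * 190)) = -12896 / 163115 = -0.08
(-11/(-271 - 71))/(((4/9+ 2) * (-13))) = -1/988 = -0.00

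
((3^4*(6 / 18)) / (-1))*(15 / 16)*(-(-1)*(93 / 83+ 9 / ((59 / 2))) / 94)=-2827305 / 7365088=-0.38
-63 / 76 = -0.83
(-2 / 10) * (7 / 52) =-0.03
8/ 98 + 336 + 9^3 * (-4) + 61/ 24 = -3030995/ 1176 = -2577.38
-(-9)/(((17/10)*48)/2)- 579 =-39357/68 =-578.78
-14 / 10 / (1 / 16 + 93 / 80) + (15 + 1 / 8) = 783 / 56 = 13.98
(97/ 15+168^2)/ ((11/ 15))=423457/ 11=38496.09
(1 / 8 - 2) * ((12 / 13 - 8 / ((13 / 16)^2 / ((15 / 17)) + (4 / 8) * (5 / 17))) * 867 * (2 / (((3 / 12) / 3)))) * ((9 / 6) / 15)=23751660942 / 759733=31263.17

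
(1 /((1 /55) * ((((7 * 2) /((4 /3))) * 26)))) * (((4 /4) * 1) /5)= 11 /273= 0.04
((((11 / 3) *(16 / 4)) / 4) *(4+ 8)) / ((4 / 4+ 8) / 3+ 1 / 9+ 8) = 99 / 25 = 3.96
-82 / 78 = -41 / 39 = -1.05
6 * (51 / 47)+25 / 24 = 8519 / 1128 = 7.55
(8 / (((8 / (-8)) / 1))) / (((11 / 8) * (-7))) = 64 / 77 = 0.83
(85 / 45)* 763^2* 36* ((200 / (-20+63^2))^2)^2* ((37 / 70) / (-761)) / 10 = -3347970752000000 / 185068792645741961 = -0.02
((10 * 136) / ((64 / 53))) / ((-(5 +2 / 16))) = -219.76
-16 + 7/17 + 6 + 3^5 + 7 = 4087/17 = 240.41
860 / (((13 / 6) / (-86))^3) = -118153762560 / 2197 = -53779591.52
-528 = -528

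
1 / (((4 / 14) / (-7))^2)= 2401 / 4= 600.25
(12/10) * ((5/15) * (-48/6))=-3.20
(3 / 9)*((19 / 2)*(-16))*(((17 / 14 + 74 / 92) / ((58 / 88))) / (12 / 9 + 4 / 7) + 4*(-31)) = 12408596 / 2001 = 6201.20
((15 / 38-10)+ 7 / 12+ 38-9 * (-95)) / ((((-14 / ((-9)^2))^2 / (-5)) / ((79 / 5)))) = -34821879831 / 14896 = -2337666.48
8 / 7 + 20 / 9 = 212 / 63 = 3.37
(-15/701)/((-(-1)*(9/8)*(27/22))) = -880/56781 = -0.02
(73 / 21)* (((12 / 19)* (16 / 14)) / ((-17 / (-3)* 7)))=7008 / 110789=0.06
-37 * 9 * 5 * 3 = -4995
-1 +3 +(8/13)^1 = 34/13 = 2.62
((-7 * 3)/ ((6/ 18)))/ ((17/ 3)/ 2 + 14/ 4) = -189/ 19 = -9.95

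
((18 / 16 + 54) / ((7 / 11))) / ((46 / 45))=31185 / 368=84.74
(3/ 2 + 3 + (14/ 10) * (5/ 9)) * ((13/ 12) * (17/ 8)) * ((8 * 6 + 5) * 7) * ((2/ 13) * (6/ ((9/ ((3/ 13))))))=599165/ 5616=106.69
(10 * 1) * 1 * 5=50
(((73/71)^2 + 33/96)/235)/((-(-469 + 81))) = 225979/14708428160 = 0.00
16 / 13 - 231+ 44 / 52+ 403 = 2263 / 13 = 174.08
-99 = -99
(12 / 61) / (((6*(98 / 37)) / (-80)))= -2960 / 2989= -0.99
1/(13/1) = 1/13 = 0.08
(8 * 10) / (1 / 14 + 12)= 1120 / 169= 6.63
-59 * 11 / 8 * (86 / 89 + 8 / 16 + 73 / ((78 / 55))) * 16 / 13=-238516586 / 45123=-5285.92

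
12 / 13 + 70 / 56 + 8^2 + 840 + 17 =923.17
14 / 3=4.67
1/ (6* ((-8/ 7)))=-7/ 48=-0.15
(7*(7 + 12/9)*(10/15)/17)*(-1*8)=-2800/153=-18.30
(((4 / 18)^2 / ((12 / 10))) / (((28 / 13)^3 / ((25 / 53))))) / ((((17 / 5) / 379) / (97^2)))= 4896578854375 / 2403118368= 2037.59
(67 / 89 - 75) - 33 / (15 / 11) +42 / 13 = -550827 / 5785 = -95.22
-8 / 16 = -1 / 2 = -0.50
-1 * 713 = -713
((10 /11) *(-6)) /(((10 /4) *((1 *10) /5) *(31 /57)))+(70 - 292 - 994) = -415340 /341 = -1218.01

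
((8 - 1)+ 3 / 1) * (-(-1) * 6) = 60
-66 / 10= -33 / 5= -6.60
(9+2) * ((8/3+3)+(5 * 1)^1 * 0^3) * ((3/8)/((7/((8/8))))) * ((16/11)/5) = 34/35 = 0.97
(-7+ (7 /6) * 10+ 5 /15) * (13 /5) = 13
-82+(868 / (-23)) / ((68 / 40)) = -40742 / 391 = -104.20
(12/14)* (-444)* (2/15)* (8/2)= -7104/35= -202.97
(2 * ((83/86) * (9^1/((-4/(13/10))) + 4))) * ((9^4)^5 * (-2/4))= -1009086233101725090483/80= -12613577913771563631.04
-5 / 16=-0.31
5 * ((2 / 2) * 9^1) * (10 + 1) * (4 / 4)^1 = 495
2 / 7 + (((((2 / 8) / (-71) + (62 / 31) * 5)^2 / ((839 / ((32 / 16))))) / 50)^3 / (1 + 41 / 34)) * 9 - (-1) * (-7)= -2844616934823542207641041354923 / 423666379834452205914400000000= -6.71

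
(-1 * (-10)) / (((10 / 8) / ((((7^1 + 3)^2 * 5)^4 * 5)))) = 2500000000000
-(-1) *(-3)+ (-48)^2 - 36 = 2265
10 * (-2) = -20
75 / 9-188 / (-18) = 169 / 9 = 18.78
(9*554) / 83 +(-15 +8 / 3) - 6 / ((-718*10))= 42675077 / 893910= 47.74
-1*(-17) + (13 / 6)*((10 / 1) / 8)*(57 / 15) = 655 / 24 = 27.29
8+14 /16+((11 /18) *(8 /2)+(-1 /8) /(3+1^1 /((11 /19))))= 42281 /3744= 11.29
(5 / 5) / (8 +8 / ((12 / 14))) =3 / 52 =0.06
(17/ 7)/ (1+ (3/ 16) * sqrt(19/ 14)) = 8704/ 3413 - 816 * sqrt(266)/ 23891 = 1.99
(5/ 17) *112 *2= 1120/ 17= 65.88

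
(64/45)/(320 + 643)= 64/43335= 0.00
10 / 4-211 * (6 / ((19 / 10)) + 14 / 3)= -187927 / 114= -1648.48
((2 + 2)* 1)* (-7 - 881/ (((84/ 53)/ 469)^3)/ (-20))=39448266424111/ 8640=4565771576.86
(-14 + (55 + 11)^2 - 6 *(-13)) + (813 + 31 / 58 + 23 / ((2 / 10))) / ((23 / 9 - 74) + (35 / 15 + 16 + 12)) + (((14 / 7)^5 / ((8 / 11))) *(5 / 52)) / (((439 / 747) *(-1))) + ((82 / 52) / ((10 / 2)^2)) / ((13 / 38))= 34950627088227 / 7960694300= 4390.40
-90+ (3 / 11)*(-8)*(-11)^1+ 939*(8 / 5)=7182 / 5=1436.40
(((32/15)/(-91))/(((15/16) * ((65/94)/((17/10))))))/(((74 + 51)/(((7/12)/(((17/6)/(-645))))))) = 0.07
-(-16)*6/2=48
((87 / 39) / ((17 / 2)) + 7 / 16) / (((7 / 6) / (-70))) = -42.00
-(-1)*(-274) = -274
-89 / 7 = -12.71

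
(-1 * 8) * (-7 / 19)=56 / 19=2.95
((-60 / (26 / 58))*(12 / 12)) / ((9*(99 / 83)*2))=-6.23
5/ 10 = 1/ 2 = 0.50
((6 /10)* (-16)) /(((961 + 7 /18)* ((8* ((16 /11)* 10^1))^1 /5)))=-297 /692200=-0.00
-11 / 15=-0.73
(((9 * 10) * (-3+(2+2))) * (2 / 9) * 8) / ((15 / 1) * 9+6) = 160 / 141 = 1.13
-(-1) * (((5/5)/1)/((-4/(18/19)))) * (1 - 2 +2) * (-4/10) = 0.09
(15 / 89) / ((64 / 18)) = 135 / 2848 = 0.05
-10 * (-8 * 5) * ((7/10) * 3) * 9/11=7560/11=687.27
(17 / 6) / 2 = 17 / 12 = 1.42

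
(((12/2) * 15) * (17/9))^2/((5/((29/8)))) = 41905/2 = 20952.50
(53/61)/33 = 53/2013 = 0.03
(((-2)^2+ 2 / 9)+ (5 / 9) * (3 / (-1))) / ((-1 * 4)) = -23 / 36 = -0.64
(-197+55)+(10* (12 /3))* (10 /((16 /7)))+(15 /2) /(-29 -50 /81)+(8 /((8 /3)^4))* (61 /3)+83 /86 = 1950439483 /52816384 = 36.93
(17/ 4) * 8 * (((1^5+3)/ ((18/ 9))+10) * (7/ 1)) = 2856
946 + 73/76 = 71969/76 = 946.96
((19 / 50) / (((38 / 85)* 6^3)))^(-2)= 18662400 / 289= 64575.78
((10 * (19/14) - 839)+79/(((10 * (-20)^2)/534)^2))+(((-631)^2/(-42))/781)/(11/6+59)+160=-1060337131734379/1596364000000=-664.22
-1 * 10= -10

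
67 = 67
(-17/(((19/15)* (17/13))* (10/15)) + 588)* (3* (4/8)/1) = 65277/76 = 858.91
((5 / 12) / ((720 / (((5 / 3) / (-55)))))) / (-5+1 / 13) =13 / 3649536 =0.00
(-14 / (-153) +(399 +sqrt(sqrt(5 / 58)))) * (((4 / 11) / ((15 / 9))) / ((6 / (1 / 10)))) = 5^(1 / 4) * 58^(3 / 4) / 15950 +5551 / 3825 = 1.45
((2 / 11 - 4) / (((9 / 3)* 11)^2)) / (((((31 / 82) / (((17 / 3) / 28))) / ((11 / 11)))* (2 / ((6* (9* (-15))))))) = 31365 / 41261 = 0.76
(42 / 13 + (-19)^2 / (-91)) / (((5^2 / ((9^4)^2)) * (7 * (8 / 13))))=-2884130307 / 9800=-294299.01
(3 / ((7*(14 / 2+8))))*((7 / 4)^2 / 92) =7 / 7360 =0.00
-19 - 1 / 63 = -1198 / 63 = -19.02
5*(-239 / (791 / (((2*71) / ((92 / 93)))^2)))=-52101532755 / 1673756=-31128.51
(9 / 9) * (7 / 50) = 7 / 50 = 0.14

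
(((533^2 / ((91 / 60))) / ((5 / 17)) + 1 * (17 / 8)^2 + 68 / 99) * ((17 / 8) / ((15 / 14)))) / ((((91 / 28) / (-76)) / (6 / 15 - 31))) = 155099855498543 / 171600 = 903845311.76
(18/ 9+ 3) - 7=-2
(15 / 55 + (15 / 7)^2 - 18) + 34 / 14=-5771 / 539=-10.71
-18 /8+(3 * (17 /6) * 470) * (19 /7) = 303557 /28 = 10841.32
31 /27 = 1.15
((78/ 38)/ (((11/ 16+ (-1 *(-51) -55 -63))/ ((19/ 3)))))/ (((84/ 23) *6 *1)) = -598/ 66843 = -0.01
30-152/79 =2218/79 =28.08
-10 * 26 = -260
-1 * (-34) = 34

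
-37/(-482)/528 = 37/254496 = 0.00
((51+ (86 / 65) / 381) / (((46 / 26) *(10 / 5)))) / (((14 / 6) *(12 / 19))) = 3428417 / 350520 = 9.78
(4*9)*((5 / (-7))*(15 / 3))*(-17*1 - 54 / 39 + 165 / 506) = 2321.81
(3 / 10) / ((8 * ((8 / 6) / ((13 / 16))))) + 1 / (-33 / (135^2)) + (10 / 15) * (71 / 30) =-279124673 / 506880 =-550.67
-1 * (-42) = 42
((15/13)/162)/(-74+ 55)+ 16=16.00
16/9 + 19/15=137/45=3.04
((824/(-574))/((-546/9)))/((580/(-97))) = -0.00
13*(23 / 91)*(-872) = -20056 / 7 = -2865.14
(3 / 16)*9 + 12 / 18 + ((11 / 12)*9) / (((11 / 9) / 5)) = 1733 / 48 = 36.10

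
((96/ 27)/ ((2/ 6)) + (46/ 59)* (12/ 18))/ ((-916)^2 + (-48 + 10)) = 330/ 24751031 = 0.00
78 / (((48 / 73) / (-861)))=-817089 / 8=-102136.12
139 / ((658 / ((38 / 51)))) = 2641 / 16779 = 0.16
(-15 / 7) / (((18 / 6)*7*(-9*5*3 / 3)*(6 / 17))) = 17 / 2646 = 0.01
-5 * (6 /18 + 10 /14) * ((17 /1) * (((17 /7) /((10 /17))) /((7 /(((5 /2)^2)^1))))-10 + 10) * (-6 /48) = 1351075 /32928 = 41.03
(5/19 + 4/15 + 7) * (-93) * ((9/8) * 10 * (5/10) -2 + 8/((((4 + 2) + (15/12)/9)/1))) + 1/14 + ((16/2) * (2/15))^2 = -91261475503/26453700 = -3449.86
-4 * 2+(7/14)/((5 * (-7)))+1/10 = -277/35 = -7.91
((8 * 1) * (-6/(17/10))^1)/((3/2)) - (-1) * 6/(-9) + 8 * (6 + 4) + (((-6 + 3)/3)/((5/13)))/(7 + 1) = 122777/2040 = 60.18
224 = 224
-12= -12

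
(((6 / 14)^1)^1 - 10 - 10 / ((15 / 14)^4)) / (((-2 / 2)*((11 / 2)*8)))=1216199 / 3118500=0.39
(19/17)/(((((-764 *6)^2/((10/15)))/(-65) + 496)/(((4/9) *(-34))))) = 1235/35423262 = 0.00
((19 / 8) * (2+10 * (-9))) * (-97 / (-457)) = -44.36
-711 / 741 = -0.96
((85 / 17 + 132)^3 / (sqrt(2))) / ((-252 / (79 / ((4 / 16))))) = -203136887 * sqrt(2) / 126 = -2279991.59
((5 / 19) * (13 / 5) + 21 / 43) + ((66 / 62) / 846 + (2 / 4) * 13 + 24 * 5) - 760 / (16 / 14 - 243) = 790899540511 / 6045884151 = 130.82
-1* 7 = -7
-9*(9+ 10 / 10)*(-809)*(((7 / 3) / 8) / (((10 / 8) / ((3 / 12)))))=16989 / 4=4247.25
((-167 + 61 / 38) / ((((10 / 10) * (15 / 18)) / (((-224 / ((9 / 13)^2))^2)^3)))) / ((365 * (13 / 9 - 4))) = 2217292381731803.32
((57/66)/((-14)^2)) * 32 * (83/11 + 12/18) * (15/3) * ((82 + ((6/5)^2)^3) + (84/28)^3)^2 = 521152596312436/7177734375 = 72606.84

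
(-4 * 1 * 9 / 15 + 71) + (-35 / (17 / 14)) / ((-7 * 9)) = 52829 / 765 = 69.06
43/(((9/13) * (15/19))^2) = 2623387/18225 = 143.94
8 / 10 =4 / 5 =0.80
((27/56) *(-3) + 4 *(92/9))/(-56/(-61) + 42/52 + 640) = 15764047/256479804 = 0.06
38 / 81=0.47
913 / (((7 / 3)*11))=35.57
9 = 9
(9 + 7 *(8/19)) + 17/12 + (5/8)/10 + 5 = 16805/912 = 18.43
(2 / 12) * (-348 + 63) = -95 / 2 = -47.50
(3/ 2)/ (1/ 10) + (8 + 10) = 33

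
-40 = -40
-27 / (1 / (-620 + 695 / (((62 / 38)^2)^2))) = 13014267975 / 923521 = 14092.01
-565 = -565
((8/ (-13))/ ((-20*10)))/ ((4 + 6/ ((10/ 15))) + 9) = 1/ 7150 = 0.00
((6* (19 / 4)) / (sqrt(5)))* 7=399* sqrt(5) / 10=89.22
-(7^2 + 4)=-53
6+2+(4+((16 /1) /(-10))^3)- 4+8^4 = 4099.90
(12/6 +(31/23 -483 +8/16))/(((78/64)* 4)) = -29388/299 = -98.29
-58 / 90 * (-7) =203 / 45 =4.51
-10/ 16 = -5/ 8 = -0.62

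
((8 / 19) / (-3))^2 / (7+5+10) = 32 / 35739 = 0.00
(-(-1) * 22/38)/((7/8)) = 88/133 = 0.66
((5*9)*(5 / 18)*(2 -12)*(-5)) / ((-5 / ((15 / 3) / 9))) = -625 / 9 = -69.44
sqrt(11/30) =sqrt(330)/30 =0.61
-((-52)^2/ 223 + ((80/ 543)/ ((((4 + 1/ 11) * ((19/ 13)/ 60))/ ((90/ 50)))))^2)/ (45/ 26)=-1317101078176/ 118681145235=-11.10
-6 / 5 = -1.20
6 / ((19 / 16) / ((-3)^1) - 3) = -288 / 163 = -1.77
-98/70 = -7/5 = -1.40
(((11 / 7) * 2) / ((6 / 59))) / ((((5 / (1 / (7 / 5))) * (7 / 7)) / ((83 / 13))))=28.19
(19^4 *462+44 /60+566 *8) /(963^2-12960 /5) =903192461 /13871655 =65.11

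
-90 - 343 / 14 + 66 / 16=-883 / 8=-110.38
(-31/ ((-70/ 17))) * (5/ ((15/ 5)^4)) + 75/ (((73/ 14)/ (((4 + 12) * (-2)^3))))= -152371129/ 82782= -1840.63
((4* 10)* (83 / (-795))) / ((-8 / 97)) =8051 / 159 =50.64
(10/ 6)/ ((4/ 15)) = 25/ 4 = 6.25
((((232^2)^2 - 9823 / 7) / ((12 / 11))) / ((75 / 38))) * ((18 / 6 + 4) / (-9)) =-52325216801 / 50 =-1046504336.02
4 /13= 0.31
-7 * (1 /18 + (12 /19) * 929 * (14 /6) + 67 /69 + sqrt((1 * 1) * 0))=-75439301 /7866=-9590.55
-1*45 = -45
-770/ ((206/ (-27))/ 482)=5010390/ 103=48644.56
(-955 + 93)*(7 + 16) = -19826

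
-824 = -824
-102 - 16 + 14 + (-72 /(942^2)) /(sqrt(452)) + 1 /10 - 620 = -7239 /10 - sqrt(113) /2785337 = -723.90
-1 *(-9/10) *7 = 63/10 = 6.30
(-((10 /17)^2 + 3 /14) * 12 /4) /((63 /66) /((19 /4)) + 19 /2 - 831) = 1421409 /694501969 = 0.00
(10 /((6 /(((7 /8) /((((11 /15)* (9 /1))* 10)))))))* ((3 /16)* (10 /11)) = 175 /46464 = 0.00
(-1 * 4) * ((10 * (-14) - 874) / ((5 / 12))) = 48672 / 5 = 9734.40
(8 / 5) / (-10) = -4 / 25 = -0.16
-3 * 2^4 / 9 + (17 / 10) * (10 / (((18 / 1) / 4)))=-14 / 9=-1.56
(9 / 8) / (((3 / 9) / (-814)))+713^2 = 2022487 / 4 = 505621.75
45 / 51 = 0.88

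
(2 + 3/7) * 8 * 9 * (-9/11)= -11016/77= -143.06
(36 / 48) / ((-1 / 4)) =-3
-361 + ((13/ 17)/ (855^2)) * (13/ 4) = -17945201531/ 49709700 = -361.00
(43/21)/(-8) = -43/168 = -0.26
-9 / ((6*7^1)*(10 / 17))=-51 / 140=-0.36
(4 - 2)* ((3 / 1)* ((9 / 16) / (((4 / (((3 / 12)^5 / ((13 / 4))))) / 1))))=27 / 106496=0.00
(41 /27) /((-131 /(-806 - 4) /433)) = 532590 /131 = 4065.57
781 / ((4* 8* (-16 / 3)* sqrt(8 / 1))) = -2343* sqrt(2) / 2048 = -1.62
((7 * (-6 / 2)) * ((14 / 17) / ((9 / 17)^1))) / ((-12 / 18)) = 49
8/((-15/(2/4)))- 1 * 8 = -124/15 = -8.27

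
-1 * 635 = -635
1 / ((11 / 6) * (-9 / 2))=-4 / 33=-0.12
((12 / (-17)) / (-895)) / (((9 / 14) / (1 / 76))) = 14 / 867255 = 0.00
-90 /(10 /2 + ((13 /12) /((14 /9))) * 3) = -5040 /397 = -12.70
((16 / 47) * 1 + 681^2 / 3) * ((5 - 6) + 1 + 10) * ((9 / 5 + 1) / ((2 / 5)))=508592350 / 47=10821113.83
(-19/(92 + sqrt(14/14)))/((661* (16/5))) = -0.00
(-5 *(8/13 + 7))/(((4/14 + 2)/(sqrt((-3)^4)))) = -31185/208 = -149.93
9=9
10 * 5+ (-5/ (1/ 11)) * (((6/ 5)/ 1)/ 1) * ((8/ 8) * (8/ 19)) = 422/ 19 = 22.21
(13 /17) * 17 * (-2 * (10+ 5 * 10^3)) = -130260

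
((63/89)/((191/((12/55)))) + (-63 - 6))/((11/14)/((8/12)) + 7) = -1806292572/214102405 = -8.44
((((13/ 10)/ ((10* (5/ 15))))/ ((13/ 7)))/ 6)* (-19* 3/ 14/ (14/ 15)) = -171/ 1120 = -0.15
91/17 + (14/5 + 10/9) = 7087/765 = 9.26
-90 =-90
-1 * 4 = -4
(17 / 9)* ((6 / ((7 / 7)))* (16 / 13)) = 544 / 39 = 13.95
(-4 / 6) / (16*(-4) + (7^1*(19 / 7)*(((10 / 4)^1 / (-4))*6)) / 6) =16 / 1821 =0.01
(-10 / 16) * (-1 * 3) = 15 / 8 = 1.88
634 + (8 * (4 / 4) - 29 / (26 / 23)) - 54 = 14621 / 26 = 562.35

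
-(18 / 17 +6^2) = -630 / 17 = -37.06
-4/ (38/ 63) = -126/ 19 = -6.63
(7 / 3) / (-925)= -7 / 2775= -0.00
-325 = -325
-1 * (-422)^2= -178084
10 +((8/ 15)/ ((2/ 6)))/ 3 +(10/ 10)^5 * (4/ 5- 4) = 22/ 3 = 7.33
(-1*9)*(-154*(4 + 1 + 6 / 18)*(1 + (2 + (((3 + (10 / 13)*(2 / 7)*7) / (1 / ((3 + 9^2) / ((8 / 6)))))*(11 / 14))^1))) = 21876624 / 13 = 1682817.23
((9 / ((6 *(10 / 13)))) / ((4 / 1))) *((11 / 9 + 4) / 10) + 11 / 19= 38009 / 45600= 0.83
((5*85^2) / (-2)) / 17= -2125 / 2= -1062.50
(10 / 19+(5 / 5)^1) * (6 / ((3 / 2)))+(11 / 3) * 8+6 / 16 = 16331 / 456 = 35.81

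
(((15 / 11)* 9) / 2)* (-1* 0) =0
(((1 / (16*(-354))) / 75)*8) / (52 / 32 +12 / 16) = -2 / 252225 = -0.00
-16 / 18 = -8 / 9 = -0.89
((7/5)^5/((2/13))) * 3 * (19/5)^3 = 4495889307/781250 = 5754.74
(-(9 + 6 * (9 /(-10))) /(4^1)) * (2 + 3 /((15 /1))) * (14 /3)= -231 /25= -9.24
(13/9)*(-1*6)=-26/3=-8.67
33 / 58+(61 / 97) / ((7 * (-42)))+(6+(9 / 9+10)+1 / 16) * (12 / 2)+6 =360389149 / 3308088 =108.94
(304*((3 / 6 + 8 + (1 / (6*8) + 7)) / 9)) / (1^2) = 14155 / 27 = 524.26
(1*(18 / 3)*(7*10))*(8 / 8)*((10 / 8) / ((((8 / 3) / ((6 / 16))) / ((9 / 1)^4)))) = 31000725 / 64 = 484386.33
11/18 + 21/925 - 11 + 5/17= -2850899/283050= -10.07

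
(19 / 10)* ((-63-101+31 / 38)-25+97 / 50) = -44233 / 125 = -353.86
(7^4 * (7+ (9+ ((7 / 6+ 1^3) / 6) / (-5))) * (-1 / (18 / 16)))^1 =-13767334 / 405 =-33993.42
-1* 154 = -154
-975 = -975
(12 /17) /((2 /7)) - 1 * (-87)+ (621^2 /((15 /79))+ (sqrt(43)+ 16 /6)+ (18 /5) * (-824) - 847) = sqrt(43)+ 516966941 /255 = 2027327.89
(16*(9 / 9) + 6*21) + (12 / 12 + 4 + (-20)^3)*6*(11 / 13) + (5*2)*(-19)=-40638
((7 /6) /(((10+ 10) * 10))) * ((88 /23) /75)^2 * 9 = 3388 /24796875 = 0.00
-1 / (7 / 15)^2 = -225 / 49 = -4.59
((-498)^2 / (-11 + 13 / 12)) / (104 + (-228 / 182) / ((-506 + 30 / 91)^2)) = -3150849536262144 / 13102917702875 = -240.47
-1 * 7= -7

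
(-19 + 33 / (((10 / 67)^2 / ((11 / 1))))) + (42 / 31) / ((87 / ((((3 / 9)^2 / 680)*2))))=223872460099 / 13754700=16276.07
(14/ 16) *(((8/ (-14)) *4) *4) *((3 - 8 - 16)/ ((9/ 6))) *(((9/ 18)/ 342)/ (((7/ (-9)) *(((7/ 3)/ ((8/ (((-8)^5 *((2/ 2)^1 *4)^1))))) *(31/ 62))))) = 3/ 272384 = 0.00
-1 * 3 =-3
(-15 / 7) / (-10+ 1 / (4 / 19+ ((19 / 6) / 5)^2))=31377 / 122486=0.26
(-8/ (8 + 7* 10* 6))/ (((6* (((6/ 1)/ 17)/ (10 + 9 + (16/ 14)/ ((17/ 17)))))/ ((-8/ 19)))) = 3196/ 42693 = 0.07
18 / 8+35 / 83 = 887 / 332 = 2.67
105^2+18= 11043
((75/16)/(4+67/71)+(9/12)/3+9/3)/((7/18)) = 10.80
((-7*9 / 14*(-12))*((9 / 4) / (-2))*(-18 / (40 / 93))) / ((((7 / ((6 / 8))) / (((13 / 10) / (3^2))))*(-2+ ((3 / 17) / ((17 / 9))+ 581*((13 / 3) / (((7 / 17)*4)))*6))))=0.00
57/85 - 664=-56383/85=-663.33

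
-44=-44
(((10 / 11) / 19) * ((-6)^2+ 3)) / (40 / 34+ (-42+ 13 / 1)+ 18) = -6630 / 34903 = -0.19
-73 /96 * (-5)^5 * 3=228125 /32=7128.91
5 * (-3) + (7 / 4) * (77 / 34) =-1501 / 136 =-11.04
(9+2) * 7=77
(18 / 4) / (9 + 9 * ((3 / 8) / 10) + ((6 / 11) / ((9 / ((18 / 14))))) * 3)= 0.47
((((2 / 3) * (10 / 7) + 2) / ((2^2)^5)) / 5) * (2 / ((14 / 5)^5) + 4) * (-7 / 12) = -11147321 / 8260976640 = -0.00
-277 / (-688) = 277 / 688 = 0.40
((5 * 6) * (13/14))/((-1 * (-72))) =65/168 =0.39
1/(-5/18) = -18/5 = -3.60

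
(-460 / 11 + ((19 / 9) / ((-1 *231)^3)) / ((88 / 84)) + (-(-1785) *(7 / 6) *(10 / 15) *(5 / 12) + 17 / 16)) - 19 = 518.72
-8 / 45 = -0.18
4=4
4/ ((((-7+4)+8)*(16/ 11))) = 11/ 20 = 0.55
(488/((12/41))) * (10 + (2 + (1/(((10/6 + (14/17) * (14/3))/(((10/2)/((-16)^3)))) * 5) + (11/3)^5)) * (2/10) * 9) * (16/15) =468885017312819/218505600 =2145871.86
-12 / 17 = -0.71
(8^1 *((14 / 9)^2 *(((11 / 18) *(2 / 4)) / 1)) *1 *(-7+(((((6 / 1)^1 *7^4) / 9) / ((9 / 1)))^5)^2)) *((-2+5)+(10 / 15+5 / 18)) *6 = 4432739742229500768764681.00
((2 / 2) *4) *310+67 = 1307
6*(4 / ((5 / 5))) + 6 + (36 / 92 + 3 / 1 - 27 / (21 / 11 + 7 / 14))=27042 / 1219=22.18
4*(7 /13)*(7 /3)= 196 /39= 5.03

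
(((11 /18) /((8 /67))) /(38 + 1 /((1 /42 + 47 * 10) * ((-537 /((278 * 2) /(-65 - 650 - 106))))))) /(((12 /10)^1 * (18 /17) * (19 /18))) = 0.10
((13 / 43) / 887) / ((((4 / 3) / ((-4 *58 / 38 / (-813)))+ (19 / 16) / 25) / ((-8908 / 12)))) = -0.00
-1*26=-26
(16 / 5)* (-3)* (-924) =44352 / 5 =8870.40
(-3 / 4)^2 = 9 / 16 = 0.56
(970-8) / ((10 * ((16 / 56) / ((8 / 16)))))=3367 / 20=168.35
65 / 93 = 0.70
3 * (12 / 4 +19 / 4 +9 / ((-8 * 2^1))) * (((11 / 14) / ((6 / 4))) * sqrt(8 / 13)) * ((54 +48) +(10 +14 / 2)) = 1054.37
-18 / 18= -1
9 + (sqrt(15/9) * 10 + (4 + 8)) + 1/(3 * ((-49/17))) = 10 * sqrt(15)/3 + 3070/147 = 33.79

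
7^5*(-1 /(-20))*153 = 2571471 /20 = 128573.55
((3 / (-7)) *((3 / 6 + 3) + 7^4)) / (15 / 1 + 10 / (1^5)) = -2061 / 50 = -41.22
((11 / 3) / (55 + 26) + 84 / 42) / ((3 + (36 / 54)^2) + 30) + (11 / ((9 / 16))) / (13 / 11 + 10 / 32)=4014577 / 305343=13.15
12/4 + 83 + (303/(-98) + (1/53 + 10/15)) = 83.59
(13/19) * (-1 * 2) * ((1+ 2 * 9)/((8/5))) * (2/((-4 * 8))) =65/64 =1.02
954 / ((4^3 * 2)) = 7.45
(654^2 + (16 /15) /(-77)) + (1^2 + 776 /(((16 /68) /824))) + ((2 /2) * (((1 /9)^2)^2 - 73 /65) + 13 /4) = 3145271.11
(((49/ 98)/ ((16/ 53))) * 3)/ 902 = 159/ 28864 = 0.01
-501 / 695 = -0.72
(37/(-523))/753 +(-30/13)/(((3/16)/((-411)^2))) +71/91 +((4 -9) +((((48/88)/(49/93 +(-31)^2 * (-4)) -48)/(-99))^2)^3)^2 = -565500217786337385543024918897932849553556068121660661575668942172022978964808318126119063276659816804342226163/272005609606391804429110234042965109918331105896015249035907762540254668516526774697161841743573315277683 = -2079002.04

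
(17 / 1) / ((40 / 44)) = 187 / 10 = 18.70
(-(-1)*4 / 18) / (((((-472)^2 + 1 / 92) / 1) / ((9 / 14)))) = 92 / 143472903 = 0.00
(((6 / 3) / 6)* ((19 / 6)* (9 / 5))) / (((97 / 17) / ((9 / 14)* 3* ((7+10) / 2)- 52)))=-11.86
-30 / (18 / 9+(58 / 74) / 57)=-63270 / 4247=-14.90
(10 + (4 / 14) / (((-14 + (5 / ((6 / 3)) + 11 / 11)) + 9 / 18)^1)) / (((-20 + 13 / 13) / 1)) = -349 / 665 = -0.52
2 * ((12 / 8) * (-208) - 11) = -646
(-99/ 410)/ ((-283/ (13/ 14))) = 0.00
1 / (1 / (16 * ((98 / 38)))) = 784 / 19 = 41.26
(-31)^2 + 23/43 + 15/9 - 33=119996/129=930.20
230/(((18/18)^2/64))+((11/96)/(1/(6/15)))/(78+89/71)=19879066381/1350480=14720.00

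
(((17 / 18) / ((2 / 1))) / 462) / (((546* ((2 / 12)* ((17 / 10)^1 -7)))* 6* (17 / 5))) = -25 / 240648408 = -0.00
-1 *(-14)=14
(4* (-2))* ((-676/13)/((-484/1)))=-0.86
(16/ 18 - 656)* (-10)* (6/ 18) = 58960/ 27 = 2183.70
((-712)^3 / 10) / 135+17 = -180460589 / 675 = -267349.02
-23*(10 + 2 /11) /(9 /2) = -5152 /99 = -52.04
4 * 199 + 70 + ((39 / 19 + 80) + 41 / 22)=397065 / 418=949.92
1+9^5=59050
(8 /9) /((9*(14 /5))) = 20 /567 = 0.04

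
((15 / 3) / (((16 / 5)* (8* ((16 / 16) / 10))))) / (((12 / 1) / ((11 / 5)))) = 275 / 768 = 0.36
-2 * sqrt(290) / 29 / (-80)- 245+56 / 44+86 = -1735 / 11+sqrt(290) / 1160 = -157.71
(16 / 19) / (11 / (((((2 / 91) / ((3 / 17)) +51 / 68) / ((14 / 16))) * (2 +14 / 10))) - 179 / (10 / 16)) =-0.00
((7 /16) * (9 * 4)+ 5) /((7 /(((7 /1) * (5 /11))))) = 415 /44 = 9.43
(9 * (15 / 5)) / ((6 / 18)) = 81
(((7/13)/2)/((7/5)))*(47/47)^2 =5/26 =0.19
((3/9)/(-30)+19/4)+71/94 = 46481/8460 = 5.49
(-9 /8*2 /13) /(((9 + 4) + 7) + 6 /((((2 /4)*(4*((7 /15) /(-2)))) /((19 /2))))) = 0.00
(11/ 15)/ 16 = 11/ 240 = 0.05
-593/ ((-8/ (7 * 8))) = 4151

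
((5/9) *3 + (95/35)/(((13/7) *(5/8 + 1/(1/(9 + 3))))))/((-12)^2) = 7021/567216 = 0.01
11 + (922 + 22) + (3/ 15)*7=956.40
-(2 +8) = -10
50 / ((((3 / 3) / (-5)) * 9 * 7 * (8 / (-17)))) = 2125 / 252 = 8.43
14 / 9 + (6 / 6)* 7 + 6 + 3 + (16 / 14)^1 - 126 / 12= 1033 / 126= 8.20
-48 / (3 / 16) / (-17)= 256 / 17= 15.06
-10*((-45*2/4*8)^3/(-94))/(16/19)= -34627500/47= -736755.32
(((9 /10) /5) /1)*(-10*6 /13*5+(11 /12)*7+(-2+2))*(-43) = 335271 /2600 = 128.95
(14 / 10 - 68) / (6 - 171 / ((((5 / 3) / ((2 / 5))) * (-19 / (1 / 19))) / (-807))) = 10545 / 13576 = 0.78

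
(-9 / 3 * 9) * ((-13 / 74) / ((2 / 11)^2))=42471 / 296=143.48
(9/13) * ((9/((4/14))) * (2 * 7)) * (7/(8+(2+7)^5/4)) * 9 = 1000188/768053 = 1.30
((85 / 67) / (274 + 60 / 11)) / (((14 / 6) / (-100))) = -140250 / 720853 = -0.19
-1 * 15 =-15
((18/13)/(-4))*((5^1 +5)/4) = -45/52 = -0.87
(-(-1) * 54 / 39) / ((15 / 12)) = 72 / 65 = 1.11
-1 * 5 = -5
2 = 2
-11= -11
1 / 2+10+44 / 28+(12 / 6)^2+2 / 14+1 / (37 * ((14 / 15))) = 601 / 37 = 16.24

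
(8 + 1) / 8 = 9 / 8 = 1.12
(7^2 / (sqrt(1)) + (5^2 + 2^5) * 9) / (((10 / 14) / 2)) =7868 / 5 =1573.60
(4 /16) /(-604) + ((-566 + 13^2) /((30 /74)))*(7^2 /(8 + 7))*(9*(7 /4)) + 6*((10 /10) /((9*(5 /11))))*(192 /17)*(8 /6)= -155132591623 /3080400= -50361.18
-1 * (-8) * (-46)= -368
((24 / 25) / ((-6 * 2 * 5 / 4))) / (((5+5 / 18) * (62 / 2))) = -144 / 368125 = -0.00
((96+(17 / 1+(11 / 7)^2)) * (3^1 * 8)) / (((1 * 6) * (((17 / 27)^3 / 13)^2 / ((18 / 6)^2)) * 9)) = 1481808985691112 / 1182740881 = 1252860.21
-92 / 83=-1.11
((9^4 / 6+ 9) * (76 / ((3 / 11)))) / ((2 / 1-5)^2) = 102410 / 3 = 34136.67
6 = 6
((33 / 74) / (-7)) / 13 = -0.00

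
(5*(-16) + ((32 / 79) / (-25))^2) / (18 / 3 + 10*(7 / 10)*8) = -5033048 / 3900625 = -1.29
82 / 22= 41 / 11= 3.73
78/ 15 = 26/ 5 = 5.20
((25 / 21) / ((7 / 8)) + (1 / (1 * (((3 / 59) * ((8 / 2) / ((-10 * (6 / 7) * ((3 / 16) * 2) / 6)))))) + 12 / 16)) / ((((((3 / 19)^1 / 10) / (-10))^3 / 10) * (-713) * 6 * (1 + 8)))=-34533.01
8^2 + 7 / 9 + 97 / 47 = 28274 / 423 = 66.84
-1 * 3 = -3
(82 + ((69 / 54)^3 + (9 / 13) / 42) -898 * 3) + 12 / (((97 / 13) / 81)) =-127648991671 / 51479064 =-2479.63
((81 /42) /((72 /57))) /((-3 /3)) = -171 /112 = -1.53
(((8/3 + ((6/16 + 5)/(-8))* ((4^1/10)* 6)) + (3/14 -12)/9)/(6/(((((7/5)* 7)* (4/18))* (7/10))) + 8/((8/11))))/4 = -7007/1639360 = -0.00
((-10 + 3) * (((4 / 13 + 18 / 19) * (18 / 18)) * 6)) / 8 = -3255 / 494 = -6.59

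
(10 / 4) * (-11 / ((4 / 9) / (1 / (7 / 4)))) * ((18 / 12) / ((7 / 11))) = -16335 / 196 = -83.34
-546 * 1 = -546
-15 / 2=-7.50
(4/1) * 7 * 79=2212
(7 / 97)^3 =343 / 912673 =0.00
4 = 4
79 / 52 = 1.52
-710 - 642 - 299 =-1651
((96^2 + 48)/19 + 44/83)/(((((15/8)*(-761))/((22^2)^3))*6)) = -349095817376768/54004365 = -6464214.83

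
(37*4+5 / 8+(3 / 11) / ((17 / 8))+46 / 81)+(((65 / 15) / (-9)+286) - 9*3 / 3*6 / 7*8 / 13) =4742636981 / 11027016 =430.09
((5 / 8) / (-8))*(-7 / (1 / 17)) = 595 / 64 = 9.30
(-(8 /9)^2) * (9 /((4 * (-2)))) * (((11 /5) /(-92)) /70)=-11 /36225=-0.00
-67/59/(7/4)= -268/413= -0.65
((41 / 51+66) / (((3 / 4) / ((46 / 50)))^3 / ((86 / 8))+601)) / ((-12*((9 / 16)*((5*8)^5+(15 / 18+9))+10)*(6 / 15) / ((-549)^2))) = -19101886268852160 / 157653760886772704579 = -0.00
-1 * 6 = -6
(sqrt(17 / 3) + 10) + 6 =sqrt(51) / 3 + 16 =18.38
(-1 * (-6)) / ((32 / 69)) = 207 / 16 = 12.94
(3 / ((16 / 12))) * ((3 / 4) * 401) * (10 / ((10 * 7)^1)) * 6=32481 / 56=580.02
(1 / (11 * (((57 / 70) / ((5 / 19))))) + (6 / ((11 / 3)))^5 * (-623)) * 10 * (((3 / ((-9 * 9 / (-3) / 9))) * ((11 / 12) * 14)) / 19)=-44621619397670 / 903803571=-49370.93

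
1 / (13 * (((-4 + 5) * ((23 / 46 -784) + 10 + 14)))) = -2 / 19747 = -0.00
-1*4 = -4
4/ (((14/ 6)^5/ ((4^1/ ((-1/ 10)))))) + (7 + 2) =6.69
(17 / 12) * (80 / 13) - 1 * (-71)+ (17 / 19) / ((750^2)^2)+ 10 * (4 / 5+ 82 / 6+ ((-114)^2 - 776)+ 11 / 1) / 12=803740078125000221 / 78152343750000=10284.27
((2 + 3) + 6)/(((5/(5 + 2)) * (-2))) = -77/10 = -7.70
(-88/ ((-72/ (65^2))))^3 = 100382543421875/ 729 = 137698962169.92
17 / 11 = 1.55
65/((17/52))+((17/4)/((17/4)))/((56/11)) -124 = 71419/952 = 75.02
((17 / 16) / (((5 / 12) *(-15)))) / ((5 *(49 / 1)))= -0.00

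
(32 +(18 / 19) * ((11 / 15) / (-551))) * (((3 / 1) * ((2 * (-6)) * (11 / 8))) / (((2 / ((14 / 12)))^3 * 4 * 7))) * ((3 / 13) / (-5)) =451405493 / 871020800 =0.52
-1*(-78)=78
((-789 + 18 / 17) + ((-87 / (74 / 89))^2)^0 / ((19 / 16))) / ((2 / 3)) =-762699 / 646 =-1180.65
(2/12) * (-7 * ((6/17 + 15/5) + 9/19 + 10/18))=-89173/17442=-5.11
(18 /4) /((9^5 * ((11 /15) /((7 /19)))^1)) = 35 /914166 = 0.00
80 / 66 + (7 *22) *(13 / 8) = 251.46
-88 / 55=-8 / 5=-1.60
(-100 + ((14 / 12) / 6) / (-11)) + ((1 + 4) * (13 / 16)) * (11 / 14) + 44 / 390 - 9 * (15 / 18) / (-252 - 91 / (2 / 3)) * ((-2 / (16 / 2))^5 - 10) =-165386008079 / 1706664960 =-96.91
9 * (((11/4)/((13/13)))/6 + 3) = 249/8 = 31.12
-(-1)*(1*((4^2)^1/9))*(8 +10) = 32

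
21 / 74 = 0.28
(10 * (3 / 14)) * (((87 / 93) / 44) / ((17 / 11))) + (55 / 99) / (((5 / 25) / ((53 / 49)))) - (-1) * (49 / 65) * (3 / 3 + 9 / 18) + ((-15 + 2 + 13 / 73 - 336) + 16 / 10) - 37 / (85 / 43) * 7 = -2091210036337 / 4411084860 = -474.08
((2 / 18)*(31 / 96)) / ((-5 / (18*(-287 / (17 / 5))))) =10.90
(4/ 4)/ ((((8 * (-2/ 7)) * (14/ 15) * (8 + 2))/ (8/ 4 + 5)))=-21/ 64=-0.33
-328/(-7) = 328/7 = 46.86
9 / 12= 3 / 4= 0.75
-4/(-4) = 1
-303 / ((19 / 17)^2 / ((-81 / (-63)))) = -788103 / 2527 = -311.87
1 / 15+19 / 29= 314 / 435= 0.72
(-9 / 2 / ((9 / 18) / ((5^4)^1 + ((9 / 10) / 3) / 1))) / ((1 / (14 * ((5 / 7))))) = -56277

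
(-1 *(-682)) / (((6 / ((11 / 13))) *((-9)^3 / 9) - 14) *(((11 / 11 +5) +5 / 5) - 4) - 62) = -3751 / 10049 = -0.37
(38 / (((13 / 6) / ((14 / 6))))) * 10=5320 / 13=409.23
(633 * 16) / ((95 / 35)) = 3731.37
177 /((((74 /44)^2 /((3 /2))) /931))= 87388.87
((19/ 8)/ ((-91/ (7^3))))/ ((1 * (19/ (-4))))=49/ 26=1.88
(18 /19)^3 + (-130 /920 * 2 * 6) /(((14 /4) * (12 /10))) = 493117 /1104299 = 0.45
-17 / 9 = -1.89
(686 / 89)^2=470596 / 7921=59.41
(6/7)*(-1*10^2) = -600/7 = -85.71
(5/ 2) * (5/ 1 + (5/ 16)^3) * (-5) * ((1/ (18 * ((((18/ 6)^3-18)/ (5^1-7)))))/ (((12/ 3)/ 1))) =515125/ 2654208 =0.19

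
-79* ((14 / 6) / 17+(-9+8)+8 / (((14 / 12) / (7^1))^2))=-1156876 / 51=-22683.84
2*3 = 6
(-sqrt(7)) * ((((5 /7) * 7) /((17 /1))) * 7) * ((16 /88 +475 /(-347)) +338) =-44996525 * sqrt(7) /64889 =-1834.67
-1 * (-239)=239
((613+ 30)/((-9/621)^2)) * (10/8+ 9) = 125514243/4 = 31378560.75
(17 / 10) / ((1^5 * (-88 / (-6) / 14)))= 357 / 220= 1.62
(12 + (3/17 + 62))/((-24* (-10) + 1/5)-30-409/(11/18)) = -69355/429233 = -0.16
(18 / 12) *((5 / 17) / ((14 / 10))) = 75 / 238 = 0.32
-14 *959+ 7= -13419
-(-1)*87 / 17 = 87 / 17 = 5.12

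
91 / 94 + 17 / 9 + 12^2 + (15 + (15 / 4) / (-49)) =13412893 / 82908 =161.78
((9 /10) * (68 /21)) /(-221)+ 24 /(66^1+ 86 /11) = 588 /1885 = 0.31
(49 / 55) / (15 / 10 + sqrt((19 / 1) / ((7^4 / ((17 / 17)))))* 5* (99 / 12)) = 0.17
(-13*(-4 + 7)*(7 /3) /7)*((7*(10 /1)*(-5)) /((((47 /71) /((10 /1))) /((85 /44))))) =68648125 /517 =132781.67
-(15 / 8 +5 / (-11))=-125 / 88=-1.42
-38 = -38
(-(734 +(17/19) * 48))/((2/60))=-442860/19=-23308.42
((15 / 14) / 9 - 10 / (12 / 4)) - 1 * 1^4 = -59 / 14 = -4.21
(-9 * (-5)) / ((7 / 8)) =360 / 7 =51.43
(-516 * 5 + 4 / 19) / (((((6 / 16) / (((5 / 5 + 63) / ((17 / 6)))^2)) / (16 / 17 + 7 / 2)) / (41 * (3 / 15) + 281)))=-2104186805157888 / 466735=-4508311579.71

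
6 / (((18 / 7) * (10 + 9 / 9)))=7 / 33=0.21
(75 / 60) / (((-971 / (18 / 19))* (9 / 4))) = -10 / 18449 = -0.00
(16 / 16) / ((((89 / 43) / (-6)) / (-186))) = 47988 / 89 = 539.19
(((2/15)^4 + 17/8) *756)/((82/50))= 6025271/6150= 979.72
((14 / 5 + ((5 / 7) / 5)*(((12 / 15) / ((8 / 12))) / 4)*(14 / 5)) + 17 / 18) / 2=1.93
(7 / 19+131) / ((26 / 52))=4992 / 19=262.74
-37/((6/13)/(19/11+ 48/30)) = -29341/110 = -266.74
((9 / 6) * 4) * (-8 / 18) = -2.67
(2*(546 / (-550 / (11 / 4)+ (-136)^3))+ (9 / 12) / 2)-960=-61899679 / 64504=-959.63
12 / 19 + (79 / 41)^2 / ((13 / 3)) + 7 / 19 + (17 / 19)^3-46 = -6509252869 / 149889727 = -43.43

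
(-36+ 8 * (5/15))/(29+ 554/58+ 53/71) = -41180/48549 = -0.85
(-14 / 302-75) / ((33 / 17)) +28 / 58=-5516914 / 144507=-38.18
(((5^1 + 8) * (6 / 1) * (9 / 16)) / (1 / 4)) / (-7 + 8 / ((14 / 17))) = 64.66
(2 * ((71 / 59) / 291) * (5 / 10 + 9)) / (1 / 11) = 14839 / 17169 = 0.86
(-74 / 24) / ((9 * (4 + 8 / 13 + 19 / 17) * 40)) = -8177 / 5473440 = -0.00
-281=-281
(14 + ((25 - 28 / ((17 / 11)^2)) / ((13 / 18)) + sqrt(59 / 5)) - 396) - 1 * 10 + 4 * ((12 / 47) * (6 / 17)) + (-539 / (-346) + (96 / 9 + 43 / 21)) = -153528319703 / 427674338 + sqrt(295) / 5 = -355.55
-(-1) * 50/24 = 25/12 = 2.08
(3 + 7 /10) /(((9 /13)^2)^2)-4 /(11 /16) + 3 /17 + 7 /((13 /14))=2871503977 /159497910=18.00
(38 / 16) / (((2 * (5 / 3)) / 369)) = 21033 / 80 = 262.91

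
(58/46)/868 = 29/19964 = 0.00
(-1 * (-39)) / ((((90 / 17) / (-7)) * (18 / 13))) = -20111 / 540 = -37.24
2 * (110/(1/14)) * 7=21560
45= 45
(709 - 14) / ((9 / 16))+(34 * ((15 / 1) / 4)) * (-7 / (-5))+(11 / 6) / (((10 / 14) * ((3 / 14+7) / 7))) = 1416.55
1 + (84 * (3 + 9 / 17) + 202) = 499.47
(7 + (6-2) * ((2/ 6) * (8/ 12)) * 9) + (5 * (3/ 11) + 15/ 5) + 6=25.36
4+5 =9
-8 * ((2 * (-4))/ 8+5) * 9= -288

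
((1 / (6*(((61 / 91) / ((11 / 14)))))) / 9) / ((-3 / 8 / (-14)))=4004 / 4941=0.81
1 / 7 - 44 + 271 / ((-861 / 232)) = -100633 / 861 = -116.88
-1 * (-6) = 6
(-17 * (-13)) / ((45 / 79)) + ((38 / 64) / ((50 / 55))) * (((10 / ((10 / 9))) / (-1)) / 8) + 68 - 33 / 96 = 10480879 / 23040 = 454.90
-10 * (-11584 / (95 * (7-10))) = -23168 / 57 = -406.46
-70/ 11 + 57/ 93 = -1961/ 341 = -5.75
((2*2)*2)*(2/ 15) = 16/ 15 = 1.07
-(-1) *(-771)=-771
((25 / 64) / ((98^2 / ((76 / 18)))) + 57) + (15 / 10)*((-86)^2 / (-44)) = -195.14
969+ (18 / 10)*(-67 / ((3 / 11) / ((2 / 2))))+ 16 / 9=23786 / 45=528.58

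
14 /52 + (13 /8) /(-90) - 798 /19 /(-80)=1453 /1872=0.78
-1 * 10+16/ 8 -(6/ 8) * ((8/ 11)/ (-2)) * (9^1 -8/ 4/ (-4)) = -119/ 22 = -5.41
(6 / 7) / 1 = 6 / 7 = 0.86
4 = 4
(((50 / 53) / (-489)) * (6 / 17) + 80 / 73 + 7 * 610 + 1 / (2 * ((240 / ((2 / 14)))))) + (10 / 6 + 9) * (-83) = 40654603224973 / 12007518880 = 3385.76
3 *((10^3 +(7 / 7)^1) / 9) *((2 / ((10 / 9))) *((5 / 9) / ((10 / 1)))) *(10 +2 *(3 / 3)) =2002 / 5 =400.40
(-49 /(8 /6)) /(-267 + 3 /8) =98 /711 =0.14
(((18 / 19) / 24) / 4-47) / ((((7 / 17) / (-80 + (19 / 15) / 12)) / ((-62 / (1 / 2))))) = -21652594459 / 19152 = -1130565.71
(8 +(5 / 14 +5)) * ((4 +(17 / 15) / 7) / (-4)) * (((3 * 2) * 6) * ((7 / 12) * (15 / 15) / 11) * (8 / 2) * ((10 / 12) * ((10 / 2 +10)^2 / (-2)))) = 9949.55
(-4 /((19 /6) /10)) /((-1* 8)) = 30 /19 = 1.58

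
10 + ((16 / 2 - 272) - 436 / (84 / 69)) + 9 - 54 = -4600 / 7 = -657.14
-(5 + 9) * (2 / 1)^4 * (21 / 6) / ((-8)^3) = 1.53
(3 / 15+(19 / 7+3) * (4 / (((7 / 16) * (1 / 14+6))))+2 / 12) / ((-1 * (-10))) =32029 / 35700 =0.90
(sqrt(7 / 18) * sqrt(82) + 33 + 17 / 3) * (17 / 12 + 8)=113 * sqrt(287) / 36 + 3277 / 9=417.29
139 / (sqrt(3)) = 139 * sqrt(3) / 3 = 80.25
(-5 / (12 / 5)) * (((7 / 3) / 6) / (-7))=25 / 216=0.12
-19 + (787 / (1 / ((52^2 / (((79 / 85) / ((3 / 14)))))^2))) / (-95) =-3219861.35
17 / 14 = 1.21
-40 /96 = -5 /12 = -0.42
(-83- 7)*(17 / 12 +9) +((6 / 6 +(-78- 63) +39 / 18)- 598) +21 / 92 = -461777 / 276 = -1673.11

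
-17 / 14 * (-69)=1173 / 14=83.79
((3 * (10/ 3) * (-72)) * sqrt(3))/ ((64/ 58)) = -1305 * sqrt(3)/ 2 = -1130.16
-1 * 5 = -5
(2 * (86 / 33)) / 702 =86 / 11583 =0.01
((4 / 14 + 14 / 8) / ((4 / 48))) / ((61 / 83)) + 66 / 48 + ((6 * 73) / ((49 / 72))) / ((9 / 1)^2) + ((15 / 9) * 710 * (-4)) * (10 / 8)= -421384955 / 71736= -5874.11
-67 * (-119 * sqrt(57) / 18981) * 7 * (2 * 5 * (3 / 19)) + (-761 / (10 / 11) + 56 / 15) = -798.32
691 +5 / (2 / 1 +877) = 607394 / 879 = 691.01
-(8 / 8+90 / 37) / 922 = -127 / 34114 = -0.00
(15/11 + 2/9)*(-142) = -22294/99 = -225.19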